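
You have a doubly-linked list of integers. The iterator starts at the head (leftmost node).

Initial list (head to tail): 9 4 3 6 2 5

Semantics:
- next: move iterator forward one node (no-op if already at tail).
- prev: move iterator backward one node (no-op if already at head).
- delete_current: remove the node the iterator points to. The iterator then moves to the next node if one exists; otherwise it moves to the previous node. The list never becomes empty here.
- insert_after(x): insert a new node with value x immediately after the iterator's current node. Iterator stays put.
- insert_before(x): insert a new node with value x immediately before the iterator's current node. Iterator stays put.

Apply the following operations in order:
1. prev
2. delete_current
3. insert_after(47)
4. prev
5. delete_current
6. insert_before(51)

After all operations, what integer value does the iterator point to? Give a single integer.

After 1 (prev): list=[9, 4, 3, 6, 2, 5] cursor@9
After 2 (delete_current): list=[4, 3, 6, 2, 5] cursor@4
After 3 (insert_after(47)): list=[4, 47, 3, 6, 2, 5] cursor@4
After 4 (prev): list=[4, 47, 3, 6, 2, 5] cursor@4
After 5 (delete_current): list=[47, 3, 6, 2, 5] cursor@47
After 6 (insert_before(51)): list=[51, 47, 3, 6, 2, 5] cursor@47

Answer: 47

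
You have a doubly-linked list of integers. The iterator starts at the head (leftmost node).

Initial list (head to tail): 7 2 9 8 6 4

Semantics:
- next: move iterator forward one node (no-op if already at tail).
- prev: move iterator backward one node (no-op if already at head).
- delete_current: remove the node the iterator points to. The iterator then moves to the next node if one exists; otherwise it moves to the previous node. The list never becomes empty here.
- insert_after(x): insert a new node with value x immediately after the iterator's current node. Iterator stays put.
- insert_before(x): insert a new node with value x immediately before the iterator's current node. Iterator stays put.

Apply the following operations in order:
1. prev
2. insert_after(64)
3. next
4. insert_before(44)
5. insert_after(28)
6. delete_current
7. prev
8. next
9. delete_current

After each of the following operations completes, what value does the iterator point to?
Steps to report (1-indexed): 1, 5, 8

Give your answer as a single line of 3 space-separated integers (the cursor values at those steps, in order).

After 1 (prev): list=[7, 2, 9, 8, 6, 4] cursor@7
After 2 (insert_after(64)): list=[7, 64, 2, 9, 8, 6, 4] cursor@7
After 3 (next): list=[7, 64, 2, 9, 8, 6, 4] cursor@64
After 4 (insert_before(44)): list=[7, 44, 64, 2, 9, 8, 6, 4] cursor@64
After 5 (insert_after(28)): list=[7, 44, 64, 28, 2, 9, 8, 6, 4] cursor@64
After 6 (delete_current): list=[7, 44, 28, 2, 9, 8, 6, 4] cursor@28
After 7 (prev): list=[7, 44, 28, 2, 9, 8, 6, 4] cursor@44
After 8 (next): list=[7, 44, 28, 2, 9, 8, 6, 4] cursor@28
After 9 (delete_current): list=[7, 44, 2, 9, 8, 6, 4] cursor@2

Answer: 7 64 28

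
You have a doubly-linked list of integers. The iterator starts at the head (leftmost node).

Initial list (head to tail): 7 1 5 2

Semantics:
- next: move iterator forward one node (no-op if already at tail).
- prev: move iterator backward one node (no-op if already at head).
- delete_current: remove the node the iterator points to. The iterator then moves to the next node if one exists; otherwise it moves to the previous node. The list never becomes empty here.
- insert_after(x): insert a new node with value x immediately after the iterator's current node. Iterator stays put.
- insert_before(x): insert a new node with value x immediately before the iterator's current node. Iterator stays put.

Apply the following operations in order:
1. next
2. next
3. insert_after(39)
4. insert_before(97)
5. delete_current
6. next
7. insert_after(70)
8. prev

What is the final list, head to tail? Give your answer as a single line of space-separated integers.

Answer: 7 1 97 39 2 70

Derivation:
After 1 (next): list=[7, 1, 5, 2] cursor@1
After 2 (next): list=[7, 1, 5, 2] cursor@5
After 3 (insert_after(39)): list=[7, 1, 5, 39, 2] cursor@5
After 4 (insert_before(97)): list=[7, 1, 97, 5, 39, 2] cursor@5
After 5 (delete_current): list=[7, 1, 97, 39, 2] cursor@39
After 6 (next): list=[7, 1, 97, 39, 2] cursor@2
After 7 (insert_after(70)): list=[7, 1, 97, 39, 2, 70] cursor@2
After 8 (prev): list=[7, 1, 97, 39, 2, 70] cursor@39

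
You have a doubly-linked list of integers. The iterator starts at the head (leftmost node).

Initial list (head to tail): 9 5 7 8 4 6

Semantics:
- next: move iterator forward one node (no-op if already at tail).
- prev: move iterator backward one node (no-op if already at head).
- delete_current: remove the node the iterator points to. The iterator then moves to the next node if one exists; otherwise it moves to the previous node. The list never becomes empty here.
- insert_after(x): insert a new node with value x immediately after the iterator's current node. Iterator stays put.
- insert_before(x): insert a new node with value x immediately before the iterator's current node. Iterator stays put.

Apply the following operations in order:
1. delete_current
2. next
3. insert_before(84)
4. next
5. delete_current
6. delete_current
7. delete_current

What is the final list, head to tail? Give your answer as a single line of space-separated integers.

Answer: 5 84 7

Derivation:
After 1 (delete_current): list=[5, 7, 8, 4, 6] cursor@5
After 2 (next): list=[5, 7, 8, 4, 6] cursor@7
After 3 (insert_before(84)): list=[5, 84, 7, 8, 4, 6] cursor@7
After 4 (next): list=[5, 84, 7, 8, 4, 6] cursor@8
After 5 (delete_current): list=[5, 84, 7, 4, 6] cursor@4
After 6 (delete_current): list=[5, 84, 7, 6] cursor@6
After 7 (delete_current): list=[5, 84, 7] cursor@7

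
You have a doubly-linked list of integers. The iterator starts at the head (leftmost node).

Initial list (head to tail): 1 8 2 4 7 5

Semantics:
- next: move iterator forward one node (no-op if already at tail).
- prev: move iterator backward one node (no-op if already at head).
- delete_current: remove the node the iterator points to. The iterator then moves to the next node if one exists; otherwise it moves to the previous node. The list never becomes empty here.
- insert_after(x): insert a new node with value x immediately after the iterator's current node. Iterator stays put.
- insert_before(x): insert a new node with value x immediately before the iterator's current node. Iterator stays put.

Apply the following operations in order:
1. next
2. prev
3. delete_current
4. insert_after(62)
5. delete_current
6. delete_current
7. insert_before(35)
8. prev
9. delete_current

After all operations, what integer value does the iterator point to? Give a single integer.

After 1 (next): list=[1, 8, 2, 4, 7, 5] cursor@8
After 2 (prev): list=[1, 8, 2, 4, 7, 5] cursor@1
After 3 (delete_current): list=[8, 2, 4, 7, 5] cursor@8
After 4 (insert_after(62)): list=[8, 62, 2, 4, 7, 5] cursor@8
After 5 (delete_current): list=[62, 2, 4, 7, 5] cursor@62
After 6 (delete_current): list=[2, 4, 7, 5] cursor@2
After 7 (insert_before(35)): list=[35, 2, 4, 7, 5] cursor@2
After 8 (prev): list=[35, 2, 4, 7, 5] cursor@35
After 9 (delete_current): list=[2, 4, 7, 5] cursor@2

Answer: 2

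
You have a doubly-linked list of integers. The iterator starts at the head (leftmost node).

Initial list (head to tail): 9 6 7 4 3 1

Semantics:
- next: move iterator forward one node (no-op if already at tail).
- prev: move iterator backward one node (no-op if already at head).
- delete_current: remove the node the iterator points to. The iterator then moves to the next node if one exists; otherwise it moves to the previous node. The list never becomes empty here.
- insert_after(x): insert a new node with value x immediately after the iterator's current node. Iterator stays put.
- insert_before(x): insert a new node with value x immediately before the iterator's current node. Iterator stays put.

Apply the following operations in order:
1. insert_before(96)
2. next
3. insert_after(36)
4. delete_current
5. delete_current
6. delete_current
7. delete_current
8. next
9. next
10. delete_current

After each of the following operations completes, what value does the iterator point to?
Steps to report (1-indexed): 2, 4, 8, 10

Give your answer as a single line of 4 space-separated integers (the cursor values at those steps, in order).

After 1 (insert_before(96)): list=[96, 9, 6, 7, 4, 3, 1] cursor@9
After 2 (next): list=[96, 9, 6, 7, 4, 3, 1] cursor@6
After 3 (insert_after(36)): list=[96, 9, 6, 36, 7, 4, 3, 1] cursor@6
After 4 (delete_current): list=[96, 9, 36, 7, 4, 3, 1] cursor@36
After 5 (delete_current): list=[96, 9, 7, 4, 3, 1] cursor@7
After 6 (delete_current): list=[96, 9, 4, 3, 1] cursor@4
After 7 (delete_current): list=[96, 9, 3, 1] cursor@3
After 8 (next): list=[96, 9, 3, 1] cursor@1
After 9 (next): list=[96, 9, 3, 1] cursor@1
After 10 (delete_current): list=[96, 9, 3] cursor@3

Answer: 6 36 1 3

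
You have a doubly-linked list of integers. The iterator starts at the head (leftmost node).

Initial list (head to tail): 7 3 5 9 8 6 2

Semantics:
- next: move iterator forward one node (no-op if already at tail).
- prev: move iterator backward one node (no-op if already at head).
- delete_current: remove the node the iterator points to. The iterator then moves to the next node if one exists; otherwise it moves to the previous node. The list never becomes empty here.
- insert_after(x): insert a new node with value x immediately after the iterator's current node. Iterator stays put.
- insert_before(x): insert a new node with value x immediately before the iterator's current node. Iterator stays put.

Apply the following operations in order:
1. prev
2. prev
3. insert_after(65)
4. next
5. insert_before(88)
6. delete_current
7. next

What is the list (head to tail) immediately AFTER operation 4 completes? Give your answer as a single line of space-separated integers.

After 1 (prev): list=[7, 3, 5, 9, 8, 6, 2] cursor@7
After 2 (prev): list=[7, 3, 5, 9, 8, 6, 2] cursor@7
After 3 (insert_after(65)): list=[7, 65, 3, 5, 9, 8, 6, 2] cursor@7
After 4 (next): list=[7, 65, 3, 5, 9, 8, 6, 2] cursor@65

Answer: 7 65 3 5 9 8 6 2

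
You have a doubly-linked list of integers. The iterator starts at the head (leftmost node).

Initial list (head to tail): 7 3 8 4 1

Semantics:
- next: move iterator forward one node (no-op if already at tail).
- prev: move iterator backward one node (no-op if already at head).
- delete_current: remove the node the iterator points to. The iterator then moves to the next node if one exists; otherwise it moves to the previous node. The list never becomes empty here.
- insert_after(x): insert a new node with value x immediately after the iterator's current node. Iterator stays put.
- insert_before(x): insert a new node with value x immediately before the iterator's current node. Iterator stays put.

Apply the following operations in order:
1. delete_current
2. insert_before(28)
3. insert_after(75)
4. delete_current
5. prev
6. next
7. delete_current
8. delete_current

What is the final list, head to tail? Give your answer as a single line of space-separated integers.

After 1 (delete_current): list=[3, 8, 4, 1] cursor@3
After 2 (insert_before(28)): list=[28, 3, 8, 4, 1] cursor@3
After 3 (insert_after(75)): list=[28, 3, 75, 8, 4, 1] cursor@3
After 4 (delete_current): list=[28, 75, 8, 4, 1] cursor@75
After 5 (prev): list=[28, 75, 8, 4, 1] cursor@28
After 6 (next): list=[28, 75, 8, 4, 1] cursor@75
After 7 (delete_current): list=[28, 8, 4, 1] cursor@8
After 8 (delete_current): list=[28, 4, 1] cursor@4

Answer: 28 4 1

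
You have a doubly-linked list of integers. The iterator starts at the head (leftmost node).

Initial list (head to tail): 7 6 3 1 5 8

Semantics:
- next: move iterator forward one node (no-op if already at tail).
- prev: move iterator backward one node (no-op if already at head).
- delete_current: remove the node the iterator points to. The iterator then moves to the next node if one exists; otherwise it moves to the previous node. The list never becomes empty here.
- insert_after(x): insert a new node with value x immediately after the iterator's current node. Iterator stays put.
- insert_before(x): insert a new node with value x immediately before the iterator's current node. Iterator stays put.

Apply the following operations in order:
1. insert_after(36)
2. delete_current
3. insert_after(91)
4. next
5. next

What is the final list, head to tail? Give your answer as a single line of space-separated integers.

After 1 (insert_after(36)): list=[7, 36, 6, 3, 1, 5, 8] cursor@7
After 2 (delete_current): list=[36, 6, 3, 1, 5, 8] cursor@36
After 3 (insert_after(91)): list=[36, 91, 6, 3, 1, 5, 8] cursor@36
After 4 (next): list=[36, 91, 6, 3, 1, 5, 8] cursor@91
After 5 (next): list=[36, 91, 6, 3, 1, 5, 8] cursor@6

Answer: 36 91 6 3 1 5 8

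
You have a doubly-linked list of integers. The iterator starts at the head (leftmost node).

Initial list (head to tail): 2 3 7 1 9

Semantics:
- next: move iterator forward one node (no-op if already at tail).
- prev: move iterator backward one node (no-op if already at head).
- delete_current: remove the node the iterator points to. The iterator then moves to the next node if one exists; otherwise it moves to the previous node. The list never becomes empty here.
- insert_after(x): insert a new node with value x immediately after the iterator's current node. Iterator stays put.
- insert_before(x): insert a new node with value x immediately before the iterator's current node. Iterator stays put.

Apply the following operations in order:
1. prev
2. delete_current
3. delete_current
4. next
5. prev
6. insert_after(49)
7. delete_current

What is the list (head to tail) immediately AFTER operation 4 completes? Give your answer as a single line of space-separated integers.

Answer: 7 1 9

Derivation:
After 1 (prev): list=[2, 3, 7, 1, 9] cursor@2
After 2 (delete_current): list=[3, 7, 1, 9] cursor@3
After 3 (delete_current): list=[7, 1, 9] cursor@7
After 4 (next): list=[7, 1, 9] cursor@1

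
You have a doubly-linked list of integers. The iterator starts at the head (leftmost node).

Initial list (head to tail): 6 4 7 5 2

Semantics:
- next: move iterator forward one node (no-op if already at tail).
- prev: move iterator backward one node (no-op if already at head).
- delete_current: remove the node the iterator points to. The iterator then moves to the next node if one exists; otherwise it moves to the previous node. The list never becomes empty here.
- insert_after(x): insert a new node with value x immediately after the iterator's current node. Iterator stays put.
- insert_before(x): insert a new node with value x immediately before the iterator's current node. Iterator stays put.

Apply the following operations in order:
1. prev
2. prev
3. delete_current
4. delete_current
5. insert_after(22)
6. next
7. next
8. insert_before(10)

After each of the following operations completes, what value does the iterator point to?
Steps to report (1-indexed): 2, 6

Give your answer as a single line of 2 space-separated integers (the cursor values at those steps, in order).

Answer: 6 22

Derivation:
After 1 (prev): list=[6, 4, 7, 5, 2] cursor@6
After 2 (prev): list=[6, 4, 7, 5, 2] cursor@6
After 3 (delete_current): list=[4, 7, 5, 2] cursor@4
After 4 (delete_current): list=[7, 5, 2] cursor@7
After 5 (insert_after(22)): list=[7, 22, 5, 2] cursor@7
After 6 (next): list=[7, 22, 5, 2] cursor@22
After 7 (next): list=[7, 22, 5, 2] cursor@5
After 8 (insert_before(10)): list=[7, 22, 10, 5, 2] cursor@5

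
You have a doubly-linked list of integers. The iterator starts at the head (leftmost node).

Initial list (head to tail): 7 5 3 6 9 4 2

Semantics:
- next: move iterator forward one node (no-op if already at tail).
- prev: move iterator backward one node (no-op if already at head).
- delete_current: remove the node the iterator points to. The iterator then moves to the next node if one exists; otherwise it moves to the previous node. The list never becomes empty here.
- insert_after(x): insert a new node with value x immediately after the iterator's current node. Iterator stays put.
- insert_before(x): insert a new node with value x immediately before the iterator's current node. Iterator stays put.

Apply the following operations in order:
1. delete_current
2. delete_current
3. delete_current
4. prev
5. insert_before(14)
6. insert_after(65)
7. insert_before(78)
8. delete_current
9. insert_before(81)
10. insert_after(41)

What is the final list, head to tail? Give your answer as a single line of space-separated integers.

After 1 (delete_current): list=[5, 3, 6, 9, 4, 2] cursor@5
After 2 (delete_current): list=[3, 6, 9, 4, 2] cursor@3
After 3 (delete_current): list=[6, 9, 4, 2] cursor@6
After 4 (prev): list=[6, 9, 4, 2] cursor@6
After 5 (insert_before(14)): list=[14, 6, 9, 4, 2] cursor@6
After 6 (insert_after(65)): list=[14, 6, 65, 9, 4, 2] cursor@6
After 7 (insert_before(78)): list=[14, 78, 6, 65, 9, 4, 2] cursor@6
After 8 (delete_current): list=[14, 78, 65, 9, 4, 2] cursor@65
After 9 (insert_before(81)): list=[14, 78, 81, 65, 9, 4, 2] cursor@65
After 10 (insert_after(41)): list=[14, 78, 81, 65, 41, 9, 4, 2] cursor@65

Answer: 14 78 81 65 41 9 4 2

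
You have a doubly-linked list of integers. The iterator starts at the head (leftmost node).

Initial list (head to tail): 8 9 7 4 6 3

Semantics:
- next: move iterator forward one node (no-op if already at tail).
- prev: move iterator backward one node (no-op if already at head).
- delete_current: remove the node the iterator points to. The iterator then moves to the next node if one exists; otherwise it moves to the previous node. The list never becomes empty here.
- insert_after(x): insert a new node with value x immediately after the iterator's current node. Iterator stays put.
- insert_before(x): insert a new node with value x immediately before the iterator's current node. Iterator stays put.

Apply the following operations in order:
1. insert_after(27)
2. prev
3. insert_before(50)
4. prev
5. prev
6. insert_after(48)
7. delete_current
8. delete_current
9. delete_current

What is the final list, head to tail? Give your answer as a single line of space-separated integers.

After 1 (insert_after(27)): list=[8, 27, 9, 7, 4, 6, 3] cursor@8
After 2 (prev): list=[8, 27, 9, 7, 4, 6, 3] cursor@8
After 3 (insert_before(50)): list=[50, 8, 27, 9, 7, 4, 6, 3] cursor@8
After 4 (prev): list=[50, 8, 27, 9, 7, 4, 6, 3] cursor@50
After 5 (prev): list=[50, 8, 27, 9, 7, 4, 6, 3] cursor@50
After 6 (insert_after(48)): list=[50, 48, 8, 27, 9, 7, 4, 6, 3] cursor@50
After 7 (delete_current): list=[48, 8, 27, 9, 7, 4, 6, 3] cursor@48
After 8 (delete_current): list=[8, 27, 9, 7, 4, 6, 3] cursor@8
After 9 (delete_current): list=[27, 9, 7, 4, 6, 3] cursor@27

Answer: 27 9 7 4 6 3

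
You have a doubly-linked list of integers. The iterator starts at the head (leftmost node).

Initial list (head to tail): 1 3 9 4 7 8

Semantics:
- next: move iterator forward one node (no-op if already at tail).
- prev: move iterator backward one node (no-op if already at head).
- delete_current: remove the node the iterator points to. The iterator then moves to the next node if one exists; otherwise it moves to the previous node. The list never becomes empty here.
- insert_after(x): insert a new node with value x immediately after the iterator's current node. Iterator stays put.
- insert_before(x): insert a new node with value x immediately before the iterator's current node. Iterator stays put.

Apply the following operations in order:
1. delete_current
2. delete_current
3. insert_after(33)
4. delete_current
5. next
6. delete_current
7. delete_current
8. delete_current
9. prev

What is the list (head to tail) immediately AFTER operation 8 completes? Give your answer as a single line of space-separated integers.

Answer: 33

Derivation:
After 1 (delete_current): list=[3, 9, 4, 7, 8] cursor@3
After 2 (delete_current): list=[9, 4, 7, 8] cursor@9
After 3 (insert_after(33)): list=[9, 33, 4, 7, 8] cursor@9
After 4 (delete_current): list=[33, 4, 7, 8] cursor@33
After 5 (next): list=[33, 4, 7, 8] cursor@4
After 6 (delete_current): list=[33, 7, 8] cursor@7
After 7 (delete_current): list=[33, 8] cursor@8
After 8 (delete_current): list=[33] cursor@33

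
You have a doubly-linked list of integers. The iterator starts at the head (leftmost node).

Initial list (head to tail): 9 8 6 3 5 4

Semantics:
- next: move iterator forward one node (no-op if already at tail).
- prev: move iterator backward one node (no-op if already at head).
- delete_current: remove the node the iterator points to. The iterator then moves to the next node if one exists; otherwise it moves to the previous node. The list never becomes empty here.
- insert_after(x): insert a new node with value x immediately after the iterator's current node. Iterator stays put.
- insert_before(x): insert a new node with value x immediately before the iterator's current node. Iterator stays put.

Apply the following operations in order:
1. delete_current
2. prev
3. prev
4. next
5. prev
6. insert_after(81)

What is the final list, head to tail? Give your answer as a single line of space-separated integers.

Answer: 8 81 6 3 5 4

Derivation:
After 1 (delete_current): list=[8, 6, 3, 5, 4] cursor@8
After 2 (prev): list=[8, 6, 3, 5, 4] cursor@8
After 3 (prev): list=[8, 6, 3, 5, 4] cursor@8
After 4 (next): list=[8, 6, 3, 5, 4] cursor@6
After 5 (prev): list=[8, 6, 3, 5, 4] cursor@8
After 6 (insert_after(81)): list=[8, 81, 6, 3, 5, 4] cursor@8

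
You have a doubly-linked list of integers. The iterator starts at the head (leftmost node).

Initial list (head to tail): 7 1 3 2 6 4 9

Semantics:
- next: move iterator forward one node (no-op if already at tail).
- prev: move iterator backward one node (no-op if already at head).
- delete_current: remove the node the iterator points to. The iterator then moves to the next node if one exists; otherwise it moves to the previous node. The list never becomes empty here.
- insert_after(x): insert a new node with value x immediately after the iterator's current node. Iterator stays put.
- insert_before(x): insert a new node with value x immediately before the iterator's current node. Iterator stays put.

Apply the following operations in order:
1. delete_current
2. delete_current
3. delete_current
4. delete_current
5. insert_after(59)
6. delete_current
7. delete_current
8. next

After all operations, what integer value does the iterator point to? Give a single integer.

After 1 (delete_current): list=[1, 3, 2, 6, 4, 9] cursor@1
After 2 (delete_current): list=[3, 2, 6, 4, 9] cursor@3
After 3 (delete_current): list=[2, 6, 4, 9] cursor@2
After 4 (delete_current): list=[6, 4, 9] cursor@6
After 5 (insert_after(59)): list=[6, 59, 4, 9] cursor@6
After 6 (delete_current): list=[59, 4, 9] cursor@59
After 7 (delete_current): list=[4, 9] cursor@4
After 8 (next): list=[4, 9] cursor@9

Answer: 9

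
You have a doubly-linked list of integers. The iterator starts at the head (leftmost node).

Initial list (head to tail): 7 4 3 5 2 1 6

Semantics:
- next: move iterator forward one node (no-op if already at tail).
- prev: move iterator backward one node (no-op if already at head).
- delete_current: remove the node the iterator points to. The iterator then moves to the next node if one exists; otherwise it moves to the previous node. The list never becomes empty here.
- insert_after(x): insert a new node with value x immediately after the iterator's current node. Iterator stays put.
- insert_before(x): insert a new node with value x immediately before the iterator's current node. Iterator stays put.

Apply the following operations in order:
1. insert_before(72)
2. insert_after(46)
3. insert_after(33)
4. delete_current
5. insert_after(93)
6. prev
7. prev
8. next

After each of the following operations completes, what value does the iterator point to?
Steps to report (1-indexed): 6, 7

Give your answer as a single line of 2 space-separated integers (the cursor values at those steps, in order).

After 1 (insert_before(72)): list=[72, 7, 4, 3, 5, 2, 1, 6] cursor@7
After 2 (insert_after(46)): list=[72, 7, 46, 4, 3, 5, 2, 1, 6] cursor@7
After 3 (insert_after(33)): list=[72, 7, 33, 46, 4, 3, 5, 2, 1, 6] cursor@7
After 4 (delete_current): list=[72, 33, 46, 4, 3, 5, 2, 1, 6] cursor@33
After 5 (insert_after(93)): list=[72, 33, 93, 46, 4, 3, 5, 2, 1, 6] cursor@33
After 6 (prev): list=[72, 33, 93, 46, 4, 3, 5, 2, 1, 6] cursor@72
After 7 (prev): list=[72, 33, 93, 46, 4, 3, 5, 2, 1, 6] cursor@72
After 8 (next): list=[72, 33, 93, 46, 4, 3, 5, 2, 1, 6] cursor@33

Answer: 72 72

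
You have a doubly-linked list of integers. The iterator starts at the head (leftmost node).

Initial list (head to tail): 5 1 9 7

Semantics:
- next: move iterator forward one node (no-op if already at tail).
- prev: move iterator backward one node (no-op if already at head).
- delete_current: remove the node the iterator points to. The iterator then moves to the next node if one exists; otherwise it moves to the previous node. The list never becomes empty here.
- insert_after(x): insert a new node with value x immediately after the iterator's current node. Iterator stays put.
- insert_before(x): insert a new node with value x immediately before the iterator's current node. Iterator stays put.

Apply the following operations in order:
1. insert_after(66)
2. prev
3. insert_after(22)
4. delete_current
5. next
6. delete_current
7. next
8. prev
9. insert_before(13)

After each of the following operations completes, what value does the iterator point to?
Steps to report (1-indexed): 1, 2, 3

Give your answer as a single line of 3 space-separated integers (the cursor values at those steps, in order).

Answer: 5 5 5

Derivation:
After 1 (insert_after(66)): list=[5, 66, 1, 9, 7] cursor@5
After 2 (prev): list=[5, 66, 1, 9, 7] cursor@5
After 3 (insert_after(22)): list=[5, 22, 66, 1, 9, 7] cursor@5
After 4 (delete_current): list=[22, 66, 1, 9, 7] cursor@22
After 5 (next): list=[22, 66, 1, 9, 7] cursor@66
After 6 (delete_current): list=[22, 1, 9, 7] cursor@1
After 7 (next): list=[22, 1, 9, 7] cursor@9
After 8 (prev): list=[22, 1, 9, 7] cursor@1
After 9 (insert_before(13)): list=[22, 13, 1, 9, 7] cursor@1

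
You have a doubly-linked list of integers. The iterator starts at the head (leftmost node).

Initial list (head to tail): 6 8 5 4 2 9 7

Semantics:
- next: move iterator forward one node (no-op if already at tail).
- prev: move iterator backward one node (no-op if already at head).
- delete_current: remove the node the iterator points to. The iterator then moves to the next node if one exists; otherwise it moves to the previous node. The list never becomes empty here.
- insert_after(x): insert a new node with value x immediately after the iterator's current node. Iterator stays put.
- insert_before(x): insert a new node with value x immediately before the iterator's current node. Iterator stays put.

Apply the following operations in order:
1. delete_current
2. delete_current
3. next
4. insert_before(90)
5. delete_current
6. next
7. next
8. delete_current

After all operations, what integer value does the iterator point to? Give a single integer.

After 1 (delete_current): list=[8, 5, 4, 2, 9, 7] cursor@8
After 2 (delete_current): list=[5, 4, 2, 9, 7] cursor@5
After 3 (next): list=[5, 4, 2, 9, 7] cursor@4
After 4 (insert_before(90)): list=[5, 90, 4, 2, 9, 7] cursor@4
After 5 (delete_current): list=[5, 90, 2, 9, 7] cursor@2
After 6 (next): list=[5, 90, 2, 9, 7] cursor@9
After 7 (next): list=[5, 90, 2, 9, 7] cursor@7
After 8 (delete_current): list=[5, 90, 2, 9] cursor@9

Answer: 9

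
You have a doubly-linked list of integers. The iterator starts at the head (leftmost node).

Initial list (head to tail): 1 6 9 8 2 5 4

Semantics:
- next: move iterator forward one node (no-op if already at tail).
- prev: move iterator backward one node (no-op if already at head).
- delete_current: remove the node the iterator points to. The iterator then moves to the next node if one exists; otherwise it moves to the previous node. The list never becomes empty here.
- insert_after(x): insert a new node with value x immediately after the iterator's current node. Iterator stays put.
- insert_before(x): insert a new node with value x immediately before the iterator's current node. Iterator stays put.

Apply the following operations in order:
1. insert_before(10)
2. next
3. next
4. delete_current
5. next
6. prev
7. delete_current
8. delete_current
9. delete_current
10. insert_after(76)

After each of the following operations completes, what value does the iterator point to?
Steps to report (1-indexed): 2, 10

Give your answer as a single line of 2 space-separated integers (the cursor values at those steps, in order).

Answer: 6 4

Derivation:
After 1 (insert_before(10)): list=[10, 1, 6, 9, 8, 2, 5, 4] cursor@1
After 2 (next): list=[10, 1, 6, 9, 8, 2, 5, 4] cursor@6
After 3 (next): list=[10, 1, 6, 9, 8, 2, 5, 4] cursor@9
After 4 (delete_current): list=[10, 1, 6, 8, 2, 5, 4] cursor@8
After 5 (next): list=[10, 1, 6, 8, 2, 5, 4] cursor@2
After 6 (prev): list=[10, 1, 6, 8, 2, 5, 4] cursor@8
After 7 (delete_current): list=[10, 1, 6, 2, 5, 4] cursor@2
After 8 (delete_current): list=[10, 1, 6, 5, 4] cursor@5
After 9 (delete_current): list=[10, 1, 6, 4] cursor@4
After 10 (insert_after(76)): list=[10, 1, 6, 4, 76] cursor@4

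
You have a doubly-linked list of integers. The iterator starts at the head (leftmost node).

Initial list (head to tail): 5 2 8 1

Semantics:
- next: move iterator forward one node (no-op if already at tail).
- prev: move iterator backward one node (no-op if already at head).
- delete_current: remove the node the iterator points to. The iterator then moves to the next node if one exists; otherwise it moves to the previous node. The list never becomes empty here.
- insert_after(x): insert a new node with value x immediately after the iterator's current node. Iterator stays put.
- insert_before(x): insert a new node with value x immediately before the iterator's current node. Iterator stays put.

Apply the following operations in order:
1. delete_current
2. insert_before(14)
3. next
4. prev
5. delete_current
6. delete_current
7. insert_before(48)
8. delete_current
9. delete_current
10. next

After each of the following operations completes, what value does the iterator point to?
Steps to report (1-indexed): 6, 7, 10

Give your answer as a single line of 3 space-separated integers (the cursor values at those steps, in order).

Answer: 1 1 14

Derivation:
After 1 (delete_current): list=[2, 8, 1] cursor@2
After 2 (insert_before(14)): list=[14, 2, 8, 1] cursor@2
After 3 (next): list=[14, 2, 8, 1] cursor@8
After 4 (prev): list=[14, 2, 8, 1] cursor@2
After 5 (delete_current): list=[14, 8, 1] cursor@8
After 6 (delete_current): list=[14, 1] cursor@1
After 7 (insert_before(48)): list=[14, 48, 1] cursor@1
After 8 (delete_current): list=[14, 48] cursor@48
After 9 (delete_current): list=[14] cursor@14
After 10 (next): list=[14] cursor@14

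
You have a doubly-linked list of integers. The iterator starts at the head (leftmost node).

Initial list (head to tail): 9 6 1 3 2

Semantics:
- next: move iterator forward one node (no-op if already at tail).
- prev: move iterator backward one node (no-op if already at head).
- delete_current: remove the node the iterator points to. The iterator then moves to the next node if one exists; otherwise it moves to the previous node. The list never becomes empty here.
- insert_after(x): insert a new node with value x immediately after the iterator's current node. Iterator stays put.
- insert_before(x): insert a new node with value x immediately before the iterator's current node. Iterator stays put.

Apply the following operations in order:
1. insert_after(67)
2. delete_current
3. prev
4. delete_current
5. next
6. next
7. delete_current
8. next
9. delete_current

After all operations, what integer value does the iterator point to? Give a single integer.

After 1 (insert_after(67)): list=[9, 67, 6, 1, 3, 2] cursor@9
After 2 (delete_current): list=[67, 6, 1, 3, 2] cursor@67
After 3 (prev): list=[67, 6, 1, 3, 2] cursor@67
After 4 (delete_current): list=[6, 1, 3, 2] cursor@6
After 5 (next): list=[6, 1, 3, 2] cursor@1
After 6 (next): list=[6, 1, 3, 2] cursor@3
After 7 (delete_current): list=[6, 1, 2] cursor@2
After 8 (next): list=[6, 1, 2] cursor@2
After 9 (delete_current): list=[6, 1] cursor@1

Answer: 1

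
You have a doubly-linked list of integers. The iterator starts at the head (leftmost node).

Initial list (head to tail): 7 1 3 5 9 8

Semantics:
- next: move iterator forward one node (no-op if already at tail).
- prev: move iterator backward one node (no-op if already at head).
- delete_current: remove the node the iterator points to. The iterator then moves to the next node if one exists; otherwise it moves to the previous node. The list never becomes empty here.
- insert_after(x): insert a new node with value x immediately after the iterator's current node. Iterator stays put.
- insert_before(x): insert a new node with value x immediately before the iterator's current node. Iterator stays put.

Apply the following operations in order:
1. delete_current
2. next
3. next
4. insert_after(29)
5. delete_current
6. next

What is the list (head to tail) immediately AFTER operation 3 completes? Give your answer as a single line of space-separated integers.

After 1 (delete_current): list=[1, 3, 5, 9, 8] cursor@1
After 2 (next): list=[1, 3, 5, 9, 8] cursor@3
After 3 (next): list=[1, 3, 5, 9, 8] cursor@5

Answer: 1 3 5 9 8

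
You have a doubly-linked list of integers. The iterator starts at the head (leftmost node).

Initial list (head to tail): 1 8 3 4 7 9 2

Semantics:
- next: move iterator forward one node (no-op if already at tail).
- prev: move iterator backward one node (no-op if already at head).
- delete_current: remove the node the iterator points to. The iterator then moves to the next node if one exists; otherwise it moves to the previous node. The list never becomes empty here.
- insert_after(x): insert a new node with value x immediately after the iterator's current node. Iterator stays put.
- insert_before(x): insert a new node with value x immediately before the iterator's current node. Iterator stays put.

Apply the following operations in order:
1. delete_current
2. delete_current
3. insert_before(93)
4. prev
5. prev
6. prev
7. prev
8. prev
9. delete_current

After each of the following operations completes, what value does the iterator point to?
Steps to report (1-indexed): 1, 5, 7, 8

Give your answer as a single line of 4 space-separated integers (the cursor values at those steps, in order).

After 1 (delete_current): list=[8, 3, 4, 7, 9, 2] cursor@8
After 2 (delete_current): list=[3, 4, 7, 9, 2] cursor@3
After 3 (insert_before(93)): list=[93, 3, 4, 7, 9, 2] cursor@3
After 4 (prev): list=[93, 3, 4, 7, 9, 2] cursor@93
After 5 (prev): list=[93, 3, 4, 7, 9, 2] cursor@93
After 6 (prev): list=[93, 3, 4, 7, 9, 2] cursor@93
After 7 (prev): list=[93, 3, 4, 7, 9, 2] cursor@93
After 8 (prev): list=[93, 3, 4, 7, 9, 2] cursor@93
After 9 (delete_current): list=[3, 4, 7, 9, 2] cursor@3

Answer: 8 93 93 93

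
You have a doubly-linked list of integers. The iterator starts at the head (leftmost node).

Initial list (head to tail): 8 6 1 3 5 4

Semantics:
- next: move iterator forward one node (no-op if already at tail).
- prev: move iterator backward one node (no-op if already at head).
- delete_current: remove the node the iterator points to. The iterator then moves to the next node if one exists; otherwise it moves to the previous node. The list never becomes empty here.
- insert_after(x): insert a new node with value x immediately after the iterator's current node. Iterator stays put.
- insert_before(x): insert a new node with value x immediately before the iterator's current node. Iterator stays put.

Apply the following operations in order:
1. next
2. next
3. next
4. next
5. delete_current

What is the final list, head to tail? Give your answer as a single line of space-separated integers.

Answer: 8 6 1 3 4

Derivation:
After 1 (next): list=[8, 6, 1, 3, 5, 4] cursor@6
After 2 (next): list=[8, 6, 1, 3, 5, 4] cursor@1
After 3 (next): list=[8, 6, 1, 3, 5, 4] cursor@3
After 4 (next): list=[8, 6, 1, 3, 5, 4] cursor@5
After 5 (delete_current): list=[8, 6, 1, 3, 4] cursor@4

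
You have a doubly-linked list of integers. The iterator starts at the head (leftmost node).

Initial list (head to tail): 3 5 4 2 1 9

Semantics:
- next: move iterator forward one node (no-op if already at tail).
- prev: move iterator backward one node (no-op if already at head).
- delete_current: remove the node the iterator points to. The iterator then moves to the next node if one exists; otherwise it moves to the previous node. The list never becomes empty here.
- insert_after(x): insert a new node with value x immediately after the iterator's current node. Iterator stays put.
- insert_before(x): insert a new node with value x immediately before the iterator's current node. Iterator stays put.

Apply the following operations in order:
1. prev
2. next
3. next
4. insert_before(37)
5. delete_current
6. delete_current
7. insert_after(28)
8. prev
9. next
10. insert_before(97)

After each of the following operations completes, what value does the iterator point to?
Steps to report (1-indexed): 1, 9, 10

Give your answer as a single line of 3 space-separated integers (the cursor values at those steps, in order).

Answer: 3 1 1

Derivation:
After 1 (prev): list=[3, 5, 4, 2, 1, 9] cursor@3
After 2 (next): list=[3, 5, 4, 2, 1, 9] cursor@5
After 3 (next): list=[3, 5, 4, 2, 1, 9] cursor@4
After 4 (insert_before(37)): list=[3, 5, 37, 4, 2, 1, 9] cursor@4
After 5 (delete_current): list=[3, 5, 37, 2, 1, 9] cursor@2
After 6 (delete_current): list=[3, 5, 37, 1, 9] cursor@1
After 7 (insert_after(28)): list=[3, 5, 37, 1, 28, 9] cursor@1
After 8 (prev): list=[3, 5, 37, 1, 28, 9] cursor@37
After 9 (next): list=[3, 5, 37, 1, 28, 9] cursor@1
After 10 (insert_before(97)): list=[3, 5, 37, 97, 1, 28, 9] cursor@1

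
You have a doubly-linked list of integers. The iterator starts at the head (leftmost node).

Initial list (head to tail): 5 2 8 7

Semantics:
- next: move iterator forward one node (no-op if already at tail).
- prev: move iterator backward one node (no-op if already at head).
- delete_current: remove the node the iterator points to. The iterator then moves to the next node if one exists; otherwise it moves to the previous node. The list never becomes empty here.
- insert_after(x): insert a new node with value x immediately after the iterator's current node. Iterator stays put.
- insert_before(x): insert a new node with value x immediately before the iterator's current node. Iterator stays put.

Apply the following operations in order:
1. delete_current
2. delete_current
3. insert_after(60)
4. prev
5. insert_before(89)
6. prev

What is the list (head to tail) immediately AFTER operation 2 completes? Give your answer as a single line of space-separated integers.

After 1 (delete_current): list=[2, 8, 7] cursor@2
After 2 (delete_current): list=[8, 7] cursor@8

Answer: 8 7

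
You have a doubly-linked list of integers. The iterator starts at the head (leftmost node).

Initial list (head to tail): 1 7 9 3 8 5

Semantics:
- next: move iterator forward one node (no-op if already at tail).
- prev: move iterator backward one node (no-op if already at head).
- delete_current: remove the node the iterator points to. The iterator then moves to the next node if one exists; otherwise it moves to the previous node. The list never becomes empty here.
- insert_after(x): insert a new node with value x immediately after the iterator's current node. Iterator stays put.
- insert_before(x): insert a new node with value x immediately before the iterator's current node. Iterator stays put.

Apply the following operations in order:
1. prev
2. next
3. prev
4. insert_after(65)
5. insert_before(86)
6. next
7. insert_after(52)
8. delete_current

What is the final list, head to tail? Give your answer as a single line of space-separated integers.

Answer: 86 1 52 7 9 3 8 5

Derivation:
After 1 (prev): list=[1, 7, 9, 3, 8, 5] cursor@1
After 2 (next): list=[1, 7, 9, 3, 8, 5] cursor@7
After 3 (prev): list=[1, 7, 9, 3, 8, 5] cursor@1
After 4 (insert_after(65)): list=[1, 65, 7, 9, 3, 8, 5] cursor@1
After 5 (insert_before(86)): list=[86, 1, 65, 7, 9, 3, 8, 5] cursor@1
After 6 (next): list=[86, 1, 65, 7, 9, 3, 8, 5] cursor@65
After 7 (insert_after(52)): list=[86, 1, 65, 52, 7, 9, 3, 8, 5] cursor@65
After 8 (delete_current): list=[86, 1, 52, 7, 9, 3, 8, 5] cursor@52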